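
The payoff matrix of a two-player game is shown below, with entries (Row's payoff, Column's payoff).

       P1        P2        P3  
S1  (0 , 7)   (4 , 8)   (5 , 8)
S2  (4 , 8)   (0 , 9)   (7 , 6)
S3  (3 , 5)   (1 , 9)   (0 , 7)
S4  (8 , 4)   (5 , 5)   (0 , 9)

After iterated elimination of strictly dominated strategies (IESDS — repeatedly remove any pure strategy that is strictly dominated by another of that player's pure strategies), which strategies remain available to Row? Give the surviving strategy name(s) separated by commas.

Column P1 is eliminated: P2 beats it against every remaining row (S1: 8>7, S2: 9>8, S3: 9>5, S4: 5>4).
Row S3 is eliminated: S1 beats it against every remaining column (P2: 4>1, P3: 5>0).
Among the remaining strategies, none is strictly dominated by another pure strategy of the same player, so the elimination stops.
Surviving strategies — Row: {S1, S2, S4}; Column: {P2, P3}.

S1, S2, S4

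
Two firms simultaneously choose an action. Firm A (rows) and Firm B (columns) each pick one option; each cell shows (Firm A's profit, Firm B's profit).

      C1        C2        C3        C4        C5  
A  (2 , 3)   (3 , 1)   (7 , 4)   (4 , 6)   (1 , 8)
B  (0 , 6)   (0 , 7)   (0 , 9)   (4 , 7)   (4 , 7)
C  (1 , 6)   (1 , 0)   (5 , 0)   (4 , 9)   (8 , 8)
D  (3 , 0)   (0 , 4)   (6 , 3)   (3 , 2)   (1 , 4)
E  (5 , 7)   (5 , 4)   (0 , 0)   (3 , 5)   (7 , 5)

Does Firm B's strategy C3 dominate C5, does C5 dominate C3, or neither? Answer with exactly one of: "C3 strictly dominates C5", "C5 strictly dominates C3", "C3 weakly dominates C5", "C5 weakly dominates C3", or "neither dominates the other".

Compare C3 to C5 across each opponent action: A: 4<8, B: 9>7, C: 0<8, D: 3<4, E: 0<5.
C3 does better at B but worse at A, C, D, E; neither strategy dominates the other.

neither dominates the other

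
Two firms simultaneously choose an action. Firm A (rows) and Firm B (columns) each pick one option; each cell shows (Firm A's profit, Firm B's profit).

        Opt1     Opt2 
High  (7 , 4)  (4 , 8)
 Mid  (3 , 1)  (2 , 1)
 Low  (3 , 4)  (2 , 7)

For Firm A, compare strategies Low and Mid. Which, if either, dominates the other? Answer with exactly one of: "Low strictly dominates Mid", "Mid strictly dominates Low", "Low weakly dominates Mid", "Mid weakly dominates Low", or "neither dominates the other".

Compare Low to Mid across each choice by Firm B: Opt1: 3=3, Opt2: 2=2.
The two strategies tie everywhere; neither dominates the other.

neither dominates the other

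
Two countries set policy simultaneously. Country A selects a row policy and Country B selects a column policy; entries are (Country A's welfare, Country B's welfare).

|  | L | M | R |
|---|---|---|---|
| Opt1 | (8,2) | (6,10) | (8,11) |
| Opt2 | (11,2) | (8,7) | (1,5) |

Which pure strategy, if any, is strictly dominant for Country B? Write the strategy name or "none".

none

L fails to dominate M at Opt1 (2<10).
M fails to dominate R at Opt1 (10<11).
R fails to dominate M at Opt2 (5<7).
No single strategy dominates all the others.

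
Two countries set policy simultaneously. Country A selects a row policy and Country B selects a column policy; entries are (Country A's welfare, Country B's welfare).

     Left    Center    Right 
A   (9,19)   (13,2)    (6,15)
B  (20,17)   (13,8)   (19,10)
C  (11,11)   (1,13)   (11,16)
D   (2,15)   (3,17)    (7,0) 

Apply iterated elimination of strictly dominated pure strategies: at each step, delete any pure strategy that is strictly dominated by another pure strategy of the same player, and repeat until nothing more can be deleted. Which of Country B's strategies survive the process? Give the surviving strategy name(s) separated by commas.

Country A's strategy C is strictly dominated by B (Left: 20>11, Center: 13>1, Right: 19>11) and is removed.
For Country A, B strictly dominates D on the remaining columns (Left: 20>2, Center: 13>3, Right: 19>7); eliminate D.
Column Center is eliminated: Left beats it against every remaining row (A: 19>2, B: 17>8).
Row A is eliminated: B beats it against every remaining column (Left: 20>9, Right: 19>6).
For Country B, Left strictly dominates Right on the remaining rows (B: 17>10); eliminate Right.
Among the remaining strategies, none is strictly dominated by another pure strategy of the same player, so the elimination stops.
Surviving strategies — Country A: {B}; Country B: {Left}.

Left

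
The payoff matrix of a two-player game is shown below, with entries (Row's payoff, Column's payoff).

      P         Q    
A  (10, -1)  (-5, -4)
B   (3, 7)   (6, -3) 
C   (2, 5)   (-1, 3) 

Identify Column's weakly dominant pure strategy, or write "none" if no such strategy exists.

P vs Q: A: -1>-4, B: 7>-3, C: 5>3.
P is at least as good as every other strategy against every opponent action, so it is weakly dominant.

P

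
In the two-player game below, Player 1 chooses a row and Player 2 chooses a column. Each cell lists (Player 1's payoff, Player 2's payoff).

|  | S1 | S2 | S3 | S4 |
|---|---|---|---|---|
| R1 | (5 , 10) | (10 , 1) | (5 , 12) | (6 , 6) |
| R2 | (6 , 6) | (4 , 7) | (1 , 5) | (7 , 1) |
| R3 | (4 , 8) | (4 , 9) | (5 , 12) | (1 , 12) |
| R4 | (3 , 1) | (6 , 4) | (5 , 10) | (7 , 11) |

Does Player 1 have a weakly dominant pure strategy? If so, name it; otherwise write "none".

R1 fails to dominate R2 at S1 (5<6).
R2 fails to dominate R1 at S2 (4<10).
R3 fails to dominate R1 at S1 (4<5).
R4 fails to dominate R1 at S1 (3<5).
No single strategy dominates all the others.

none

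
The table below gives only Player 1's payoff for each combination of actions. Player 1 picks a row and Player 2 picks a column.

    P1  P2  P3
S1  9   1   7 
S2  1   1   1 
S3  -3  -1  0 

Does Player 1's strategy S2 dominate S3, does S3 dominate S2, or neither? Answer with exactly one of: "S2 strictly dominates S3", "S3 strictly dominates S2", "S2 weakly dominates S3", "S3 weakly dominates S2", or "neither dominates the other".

S2 strictly dominates S3

Compare S2 to S3 across each choice by Player 2: P1: 1>-3, P2: 1>-1, P3: 1>0.
Every comparison favours S2, so S2 strictly dominates S3.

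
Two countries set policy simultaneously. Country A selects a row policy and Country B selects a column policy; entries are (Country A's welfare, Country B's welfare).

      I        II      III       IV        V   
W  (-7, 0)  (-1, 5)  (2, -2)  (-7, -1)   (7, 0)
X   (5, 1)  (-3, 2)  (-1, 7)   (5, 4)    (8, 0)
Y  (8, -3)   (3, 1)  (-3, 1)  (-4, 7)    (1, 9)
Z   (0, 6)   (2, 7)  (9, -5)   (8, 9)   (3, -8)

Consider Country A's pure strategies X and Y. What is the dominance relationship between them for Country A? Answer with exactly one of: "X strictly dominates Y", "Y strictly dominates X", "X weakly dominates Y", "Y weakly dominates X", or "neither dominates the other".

X's payoffs vs Y's, by Country B's action — I: 5<8, II: -3<3, III: -1>-3, IV: 5>-4, V: 8>1.
X does better at III, IV, V but worse at I, II; neither strategy dominates the other.

neither dominates the other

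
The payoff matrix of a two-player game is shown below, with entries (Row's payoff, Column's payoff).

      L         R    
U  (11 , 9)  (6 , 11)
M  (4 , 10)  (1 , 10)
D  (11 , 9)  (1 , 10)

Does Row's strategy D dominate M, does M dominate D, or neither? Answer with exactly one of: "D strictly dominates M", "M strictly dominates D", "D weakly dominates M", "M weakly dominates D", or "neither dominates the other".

D's payoffs vs M's, by Column's action — L: 11>4, R: 1=1.
D is at least as good everywhere and strictly better somewhere (tied only at R), so D weakly but not strictly dominates M.

D weakly dominates M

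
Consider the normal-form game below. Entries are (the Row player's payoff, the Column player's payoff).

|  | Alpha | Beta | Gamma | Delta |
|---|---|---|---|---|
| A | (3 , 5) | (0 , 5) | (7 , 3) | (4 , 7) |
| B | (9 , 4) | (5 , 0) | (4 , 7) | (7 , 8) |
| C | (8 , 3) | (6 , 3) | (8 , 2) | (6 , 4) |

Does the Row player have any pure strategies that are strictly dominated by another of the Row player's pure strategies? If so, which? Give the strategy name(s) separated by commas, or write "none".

A

C strictly dominates A — Alpha: 8>3, Beta: 6>0, Gamma: 8>7, Delta: 6>4.
B: no other strategy beats it everywhere (A at Alpha (9>3); C at Alpha (9>8)).
C: no other strategy beats it everywhere (A at Alpha (8>3); B at Beta (6>5)).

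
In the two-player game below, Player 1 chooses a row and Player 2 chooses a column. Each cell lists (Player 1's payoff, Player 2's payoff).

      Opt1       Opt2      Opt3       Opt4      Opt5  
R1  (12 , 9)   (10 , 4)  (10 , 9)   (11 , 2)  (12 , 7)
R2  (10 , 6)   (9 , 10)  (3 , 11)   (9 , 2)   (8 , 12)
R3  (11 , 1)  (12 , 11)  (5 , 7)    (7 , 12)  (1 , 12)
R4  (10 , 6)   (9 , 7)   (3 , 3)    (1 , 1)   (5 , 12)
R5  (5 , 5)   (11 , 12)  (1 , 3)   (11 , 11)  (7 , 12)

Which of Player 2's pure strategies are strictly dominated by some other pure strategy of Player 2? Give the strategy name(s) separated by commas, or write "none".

Opt1 is not dominated — it holds its own against Opt2 at R1 (9>4); Opt3 at R1 (9=9); Opt4 at R1 (9>2); Opt5 at R1 (9>7).
Opt2 is not dominated — it holds its own against Opt1 at R2 (10>6); Opt3 at R3 (11>7); Opt4 at R1 (4>2); Opt5 at R5 (12=12).
Opt3: no other strategy beats it everywhere (Opt1 at R1 (9=9); Opt2 at R1 (9>4); Opt4 at R1 (9>2); Opt5 at R1 (9>7)).
Opt4 is not dominated — it holds its own against Opt1 at R3 (12>1); Opt2 at R3 (12>11); Opt3 at R3 (12>7); Opt5 at R3 (12=12).
Opt5: no other strategy beats it everywhere (Opt1 at R2 (12>6); Opt2 at R1 (7>4); Opt3 at R2 (12>11); Opt4 at R1 (7>2)).

none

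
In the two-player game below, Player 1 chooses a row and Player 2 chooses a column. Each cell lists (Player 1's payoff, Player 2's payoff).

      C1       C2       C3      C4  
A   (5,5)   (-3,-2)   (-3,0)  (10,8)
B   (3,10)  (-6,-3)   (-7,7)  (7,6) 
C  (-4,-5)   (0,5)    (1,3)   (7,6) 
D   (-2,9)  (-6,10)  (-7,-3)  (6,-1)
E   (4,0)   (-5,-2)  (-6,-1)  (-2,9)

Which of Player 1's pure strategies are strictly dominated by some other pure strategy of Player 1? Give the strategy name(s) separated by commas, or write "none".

B, D, E

Nothing dominates A: B at C1 (5>3); C at C1 (5>-4); D at C1 (5>-2); E at C1 (5>4).
A strictly dominates B — C1: 5>3, C2: -3>-6, C3: -3>-7, C4: 10>7.
Nothing dominates C: A at C2 (0>-3); B at C2 (0>-6); D at C2 (0>-6); E at C2 (0>-5).
D: dominated, since A does at least as well everywhere (C1: 5>-2, C2: -3>-6, C3: -3>-7, C4: 10>6).
A strictly dominates E — C1: 5>4, C2: -3>-5, C3: -3>-6, C4: 10>-2.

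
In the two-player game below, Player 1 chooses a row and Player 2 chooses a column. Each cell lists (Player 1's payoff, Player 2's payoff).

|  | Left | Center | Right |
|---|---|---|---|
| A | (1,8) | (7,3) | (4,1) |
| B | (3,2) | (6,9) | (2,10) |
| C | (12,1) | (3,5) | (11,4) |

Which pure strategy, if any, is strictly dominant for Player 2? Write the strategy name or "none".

Left fails to dominate Center at B (2<9).
Center fails to dominate Left at A (3<8).
Right fails to dominate Left at A (1<8).
No single strategy dominates all the others.

none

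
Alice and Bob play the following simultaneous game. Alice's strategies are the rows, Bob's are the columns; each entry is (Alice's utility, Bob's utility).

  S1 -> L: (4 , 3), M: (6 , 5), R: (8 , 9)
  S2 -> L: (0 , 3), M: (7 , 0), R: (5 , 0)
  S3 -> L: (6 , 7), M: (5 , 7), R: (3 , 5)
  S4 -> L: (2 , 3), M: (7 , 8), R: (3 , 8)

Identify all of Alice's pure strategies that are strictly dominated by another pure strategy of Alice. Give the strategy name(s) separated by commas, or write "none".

none

S1 is not dominated — it holds its own against S2 at L (4>0); S3 at M (6>5); S4 at L (4>2).
Nothing dominates S2: S1 at M (7>6); S3 at M (7>5); S4 at M (7=7).
S3: no other strategy beats it everywhere (S1 at L (6>4); S2 at L (6>0); S4 at L (6>2)).
S4 is not dominated — it holds its own against S1 at M (7>6); S2 at L (2>0); S3 at M (7>5).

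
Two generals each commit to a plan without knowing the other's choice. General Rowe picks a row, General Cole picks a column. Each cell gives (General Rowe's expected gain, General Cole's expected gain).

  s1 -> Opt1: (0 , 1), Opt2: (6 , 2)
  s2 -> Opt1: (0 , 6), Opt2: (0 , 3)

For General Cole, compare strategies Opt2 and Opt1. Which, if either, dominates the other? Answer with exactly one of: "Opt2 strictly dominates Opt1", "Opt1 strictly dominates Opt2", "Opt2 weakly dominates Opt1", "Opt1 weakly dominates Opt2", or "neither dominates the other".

Compare Opt2 to Opt1 across each choice by General Rowe: s1: 2>1, s2: 3<6.
Opt2 does better at s1 but worse at s2; neither strategy dominates the other.

neither dominates the other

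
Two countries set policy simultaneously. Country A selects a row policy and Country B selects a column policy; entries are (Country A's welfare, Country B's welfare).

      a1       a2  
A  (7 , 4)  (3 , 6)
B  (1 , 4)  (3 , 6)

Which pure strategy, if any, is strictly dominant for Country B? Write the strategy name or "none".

a2 vs a1: A: 6>4, B: 6>4.
a2 strictly beats every other strategy against every opponent action, so it is strictly dominant.

a2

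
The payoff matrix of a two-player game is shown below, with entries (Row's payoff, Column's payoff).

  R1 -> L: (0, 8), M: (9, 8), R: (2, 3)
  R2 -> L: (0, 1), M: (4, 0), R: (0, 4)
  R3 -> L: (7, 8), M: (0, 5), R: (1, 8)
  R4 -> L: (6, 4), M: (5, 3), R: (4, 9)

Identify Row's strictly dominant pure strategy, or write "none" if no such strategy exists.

none

R1 fails to dominate R2 at L (0=0).
R2 fails to dominate R1 at L (0=0).
R3 fails to dominate R1 at M (0<9).
R4 fails to dominate R1 at M (5<9).
No single strategy dominates all the others.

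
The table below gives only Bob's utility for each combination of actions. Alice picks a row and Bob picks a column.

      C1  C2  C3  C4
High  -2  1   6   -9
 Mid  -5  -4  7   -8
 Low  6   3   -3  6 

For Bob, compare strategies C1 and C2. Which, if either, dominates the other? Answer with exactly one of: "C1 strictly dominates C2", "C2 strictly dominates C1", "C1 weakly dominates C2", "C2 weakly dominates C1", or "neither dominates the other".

neither dominates the other

C1's payoffs vs C2's, by Alice's action — High: -2<1, Mid: -5<-4, Low: 6>3.
C1 does better at Low but worse at High, Mid; neither strategy dominates the other.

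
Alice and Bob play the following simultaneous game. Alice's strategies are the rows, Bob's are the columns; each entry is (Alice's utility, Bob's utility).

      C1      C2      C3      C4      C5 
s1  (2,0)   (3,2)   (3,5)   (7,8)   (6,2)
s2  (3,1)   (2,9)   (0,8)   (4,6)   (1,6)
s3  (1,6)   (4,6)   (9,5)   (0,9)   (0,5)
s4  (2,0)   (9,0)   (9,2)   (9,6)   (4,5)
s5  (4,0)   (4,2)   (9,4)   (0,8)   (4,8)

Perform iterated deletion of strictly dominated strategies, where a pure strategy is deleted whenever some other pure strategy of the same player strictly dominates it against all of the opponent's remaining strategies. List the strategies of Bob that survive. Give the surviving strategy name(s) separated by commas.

Column C1 is eliminated: C4 beats it against every remaining row (s1: 8>0, s2: 6>1, s3: 9>6, s4: 6>0, s5: 8>0).
Row s2 is eliminated: s1 beats it against every remaining column (C2: 3>2, C3: 3>0, C4: 7>4, C5: 6>1).
Column C2 is eliminated: C4 beats it against every remaining row (s1: 8>2, s3: 9>6, s4: 6>0, s5: 8>2).
Column C3 is eliminated: C4 beats it against every remaining row (s1: 8>5, s3: 9>5, s4: 6>2, s5: 8>4).
Alice's strategy s3 is strictly dominated by s1 (C4: 7>0, C5: 6>0) and is removed.
Alice's strategy s5 is strictly dominated by s1 (C4: 7>0, C5: 6>4) and is removed.
Column C5 is eliminated: C4 beats it against every remaining row (s1: 8>2, s4: 6>5).
Row s1 is eliminated: s4 beats it against every remaining column (C4: 9>7).
Among the remaining strategies, none is strictly dominated by another pure strategy of the same player, so the elimination stops.
Surviving strategies — Alice: {s4}; Bob: {C4}.

C4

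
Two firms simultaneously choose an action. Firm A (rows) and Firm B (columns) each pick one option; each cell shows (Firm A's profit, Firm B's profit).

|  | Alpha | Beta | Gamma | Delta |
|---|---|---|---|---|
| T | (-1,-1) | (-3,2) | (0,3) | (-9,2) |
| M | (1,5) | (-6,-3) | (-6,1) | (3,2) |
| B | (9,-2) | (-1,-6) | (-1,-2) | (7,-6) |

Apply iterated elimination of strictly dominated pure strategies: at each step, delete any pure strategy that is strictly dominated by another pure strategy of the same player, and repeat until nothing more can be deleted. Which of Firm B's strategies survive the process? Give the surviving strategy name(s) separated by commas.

Firm A's strategy M is strictly dominated by B (Alpha: 9>1, Beta: -1>-6, Gamma: -1>-6, Delta: 7>3) and is removed.
For Firm B, Gamma strictly dominates Beta on the remaining rows (T: 3>2, B: -2>-6); eliminate Beta.
Firm B's strategy Delta is strictly dominated by Gamma (T: 3>2, B: -2>-6) and is removed.
Among the remaining strategies, none is strictly dominated by another pure strategy of the same player, so the elimination stops.
Surviving strategies — Firm A: {T, B}; Firm B: {Alpha, Gamma}.

Alpha, Gamma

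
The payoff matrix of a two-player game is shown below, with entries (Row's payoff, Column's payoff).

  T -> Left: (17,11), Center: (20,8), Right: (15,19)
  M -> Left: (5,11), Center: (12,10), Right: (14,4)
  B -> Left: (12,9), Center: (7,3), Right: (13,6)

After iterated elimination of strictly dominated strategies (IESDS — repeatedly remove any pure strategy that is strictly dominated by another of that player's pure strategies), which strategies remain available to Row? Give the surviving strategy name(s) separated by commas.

T

For Row, T strictly dominates M on the remaining columns (Left: 17>5, Center: 20>12, Right: 15>14); eliminate M.
For Row, T strictly dominates B on the remaining columns (Left: 17>12, Center: 20>7, Right: 15>13); eliminate B.
For Column, Right strictly dominates Left on the remaining rows (T: 19>11); eliminate Left.
Column's strategy Center is strictly dominated by Right (T: 19>8) and is removed.
Among the remaining strategies, none is strictly dominated by another pure strategy of the same player, so the elimination stops.
Surviving strategies — Row: {T}; Column: {Right}.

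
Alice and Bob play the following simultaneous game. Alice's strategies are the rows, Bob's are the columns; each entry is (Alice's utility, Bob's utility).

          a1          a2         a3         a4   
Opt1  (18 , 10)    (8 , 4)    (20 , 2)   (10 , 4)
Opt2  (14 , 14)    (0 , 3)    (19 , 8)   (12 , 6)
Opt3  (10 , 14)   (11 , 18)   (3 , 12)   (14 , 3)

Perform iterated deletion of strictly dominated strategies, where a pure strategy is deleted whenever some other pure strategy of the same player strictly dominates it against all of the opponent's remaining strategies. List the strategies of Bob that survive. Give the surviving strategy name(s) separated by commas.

a1, a2

For Bob, a1 strictly dominates a3 on the remaining rows (Opt1: 10>2, Opt2: 14>8, Opt3: 14>12); eliminate a3.
Bob's strategy a4 is strictly dominated by a1 (Opt1: 10>4, Opt2: 14>6, Opt3: 14>3) and is removed.
Row Opt2 is eliminated: Opt1 beats it against every remaining column (a1: 18>14, a2: 8>0).
Among the remaining strategies, none is strictly dominated by another pure strategy of the same player, so the elimination stops.
Surviving strategies — Alice: {Opt1, Opt3}; Bob: {a1, a2}.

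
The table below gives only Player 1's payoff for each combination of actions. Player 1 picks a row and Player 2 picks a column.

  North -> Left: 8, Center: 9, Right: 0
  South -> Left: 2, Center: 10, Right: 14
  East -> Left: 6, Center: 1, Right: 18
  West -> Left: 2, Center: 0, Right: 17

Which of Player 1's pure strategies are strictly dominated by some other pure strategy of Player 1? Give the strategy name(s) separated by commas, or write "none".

West

Nothing dominates North: South at Left (8>2); East at Left (8>6); West at Left (8>2).
South: no other strategy beats it everywhere (North at Center (10>9); East at Center (10>1); West at Left (2=2)).
East: no other strategy beats it everywhere (North at Right (18>0); South at Left (6>2); West at Left (6>2)).
East strictly dominates West — Left: 6>2, Center: 1>0, Right: 18>17.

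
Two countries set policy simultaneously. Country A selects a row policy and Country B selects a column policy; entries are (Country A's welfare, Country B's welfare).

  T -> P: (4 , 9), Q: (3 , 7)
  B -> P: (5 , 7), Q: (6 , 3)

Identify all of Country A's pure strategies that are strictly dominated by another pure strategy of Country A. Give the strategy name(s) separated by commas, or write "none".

T is strictly dominated by B (P: 5>4, Q: 6>3).
B is not dominated — it holds its own against T at P (5>4).

T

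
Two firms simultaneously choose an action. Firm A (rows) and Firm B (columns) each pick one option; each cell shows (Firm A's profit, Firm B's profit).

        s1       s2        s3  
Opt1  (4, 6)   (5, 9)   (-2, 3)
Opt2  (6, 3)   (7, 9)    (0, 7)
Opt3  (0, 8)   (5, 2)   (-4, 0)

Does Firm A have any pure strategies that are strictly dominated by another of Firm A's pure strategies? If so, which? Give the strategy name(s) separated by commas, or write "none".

Opt1, Opt3

Opt1 is strictly dominated by Opt2 (s1: 6>4, s2: 7>5, s3: 0>-2).
Nothing dominates Opt2: Opt1 at s1 (6>4); Opt3 at s1 (6>0).
Opt3: dominated, since Opt2 does at least as well everywhere (s1: 6>0, s2: 7>5, s3: 0>-4).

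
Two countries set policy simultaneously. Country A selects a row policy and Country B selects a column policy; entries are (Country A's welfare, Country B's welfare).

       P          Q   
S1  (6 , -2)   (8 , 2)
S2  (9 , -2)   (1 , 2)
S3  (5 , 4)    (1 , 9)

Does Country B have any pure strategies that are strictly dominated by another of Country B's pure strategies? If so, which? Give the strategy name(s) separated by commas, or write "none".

P is strictly dominated by Q (S1: 2>-2, S2: 2>-2, S3: 9>4).
Q: no other strategy beats it everywhere (P at S1 (2>-2)).

P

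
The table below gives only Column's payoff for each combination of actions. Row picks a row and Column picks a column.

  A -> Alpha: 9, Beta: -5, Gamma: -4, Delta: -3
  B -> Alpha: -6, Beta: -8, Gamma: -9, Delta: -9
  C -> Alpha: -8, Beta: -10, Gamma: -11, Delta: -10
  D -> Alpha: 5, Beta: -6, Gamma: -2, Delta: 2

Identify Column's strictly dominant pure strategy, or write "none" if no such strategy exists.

Alpha

Alpha vs Beta: A: 9>-5, B: -6>-8, C: -8>-10, D: 5>-6.
Alpha vs Gamma: A: 9>-4, B: -6>-9, C: -8>-11, D: 5>-2.
Alpha vs Delta: A: 9>-3, B: -6>-9, C: -8>-10, D: 5>2.
Alpha strictly beats every other strategy against every opponent action, so it is strictly dominant.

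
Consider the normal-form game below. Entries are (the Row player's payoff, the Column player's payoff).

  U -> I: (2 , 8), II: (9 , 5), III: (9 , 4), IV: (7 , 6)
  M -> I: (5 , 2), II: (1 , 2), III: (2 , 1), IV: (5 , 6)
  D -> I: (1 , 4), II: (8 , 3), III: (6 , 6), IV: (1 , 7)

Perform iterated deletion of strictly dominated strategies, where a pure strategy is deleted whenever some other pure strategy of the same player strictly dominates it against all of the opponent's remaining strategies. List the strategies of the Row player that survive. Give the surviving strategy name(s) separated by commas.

U, M

Row D is eliminated: U beats it against every remaining column (I: 2>1, II: 9>8, III: 9>6, IV: 7>1).
For the Column player, IV strictly dominates II on the remaining rows (U: 6>5, M: 6>2); eliminate II.
For the Column player, I strictly dominates III on the remaining rows (U: 8>4, M: 2>1); eliminate III.
Among the remaining strategies, none is strictly dominated by another pure strategy of the same player, so the elimination stops.
Surviving strategies — the Row player: {U, M}; the Column player: {I, IV}.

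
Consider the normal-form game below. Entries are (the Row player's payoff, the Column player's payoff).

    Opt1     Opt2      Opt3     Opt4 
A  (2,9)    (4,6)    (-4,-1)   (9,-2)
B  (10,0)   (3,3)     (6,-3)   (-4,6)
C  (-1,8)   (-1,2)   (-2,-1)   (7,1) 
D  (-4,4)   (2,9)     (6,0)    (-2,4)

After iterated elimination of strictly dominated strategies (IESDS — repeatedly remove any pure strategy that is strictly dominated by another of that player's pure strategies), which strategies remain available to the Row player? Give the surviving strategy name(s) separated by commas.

A, B

The Column player's strategy Opt3 is strictly dominated by Opt1 (A: 9>-1, B: 0>-3, C: 8>-1, D: 4>0) and is removed.
The Row player's strategy C is strictly dominated by A (Opt1: 2>-1, Opt2: 4>-1, Opt4: 9>7) and is removed.
Row D is eliminated: A beats it against every remaining column (Opt1: 2>-4, Opt2: 4>2, Opt4: 9>-2).
Among the remaining strategies, none is strictly dominated by another pure strategy of the same player, so the elimination stops.
Surviving strategies — the Row player: {A, B}; the Column player: {Opt1, Opt2, Opt4}.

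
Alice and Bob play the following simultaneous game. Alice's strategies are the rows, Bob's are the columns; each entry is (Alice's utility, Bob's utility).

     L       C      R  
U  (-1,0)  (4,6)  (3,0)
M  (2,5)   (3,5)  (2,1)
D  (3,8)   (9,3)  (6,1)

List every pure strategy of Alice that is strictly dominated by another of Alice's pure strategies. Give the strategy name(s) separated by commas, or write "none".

U is strictly dominated by D (L: 3>-1, C: 9>4, R: 6>3).
D strictly dominates M — L: 3>2, C: 9>3, R: 6>2.
Nothing dominates D: U at L (3>-1); M at L (3>2).

U, M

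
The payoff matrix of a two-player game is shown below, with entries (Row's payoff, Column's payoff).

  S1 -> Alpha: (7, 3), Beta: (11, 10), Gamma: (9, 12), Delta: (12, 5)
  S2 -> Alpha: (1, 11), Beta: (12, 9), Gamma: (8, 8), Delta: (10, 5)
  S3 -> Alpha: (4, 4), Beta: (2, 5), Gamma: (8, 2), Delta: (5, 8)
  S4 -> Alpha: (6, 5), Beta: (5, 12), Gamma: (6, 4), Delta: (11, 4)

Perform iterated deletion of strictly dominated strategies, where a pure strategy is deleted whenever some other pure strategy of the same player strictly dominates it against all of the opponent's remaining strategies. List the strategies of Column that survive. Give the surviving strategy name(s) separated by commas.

Row S3 is eliminated: S1 beats it against every remaining column (Alpha: 7>4, Beta: 11>2, Gamma: 9>8, Delta: 12>5).
Row S4 is eliminated: S1 beats it against every remaining column (Alpha: 7>6, Beta: 11>5, Gamma: 9>6, Delta: 12>11).
Column's strategy Delta is strictly dominated by Beta (S1: 10>5, S2: 9>5) and is removed.
Among the remaining strategies, none is strictly dominated by another pure strategy of the same player, so the elimination stops.
Surviving strategies — Row: {S1, S2}; Column: {Alpha, Beta, Gamma}.

Alpha, Beta, Gamma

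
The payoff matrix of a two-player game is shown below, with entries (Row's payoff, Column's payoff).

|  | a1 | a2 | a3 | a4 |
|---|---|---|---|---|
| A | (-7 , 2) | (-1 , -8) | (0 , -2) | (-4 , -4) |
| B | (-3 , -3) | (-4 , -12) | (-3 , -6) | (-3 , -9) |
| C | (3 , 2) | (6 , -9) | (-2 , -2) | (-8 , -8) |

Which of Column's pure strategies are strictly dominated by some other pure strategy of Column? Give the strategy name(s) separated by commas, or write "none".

a1 is not dominated — it holds its own against a2 at A (2>-8); a3 at A (2>-2); a4 at A (2>-4).
a1 strictly dominates a2 — A: 2>-8, B: -3>-12, C: 2>-9.
a1 strictly dominates a3 — A: 2>-2, B: -3>-6, C: 2>-2.
a4 is strictly dominated by a1 (A: 2>-4, B: -3>-9, C: 2>-8).

a2, a3, a4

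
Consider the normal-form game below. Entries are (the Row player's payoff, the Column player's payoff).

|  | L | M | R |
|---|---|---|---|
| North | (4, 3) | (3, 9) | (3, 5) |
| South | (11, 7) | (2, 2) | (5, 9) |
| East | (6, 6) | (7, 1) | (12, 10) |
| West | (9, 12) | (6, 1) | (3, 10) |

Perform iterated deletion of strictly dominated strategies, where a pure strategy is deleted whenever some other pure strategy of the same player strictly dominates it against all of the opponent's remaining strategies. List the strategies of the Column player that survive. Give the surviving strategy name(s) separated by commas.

R

The Row player's strategy North is strictly dominated by East (L: 6>4, M: 7>3, R: 12>3) and is removed.
For the Column player, L strictly dominates M on the remaining rows (South: 7>2, East: 6>1, West: 12>1); eliminate M.
Row West is eliminated: South beats it against every remaining column (L: 11>9, R: 5>3).
Column L is eliminated: R beats it against every remaining row (South: 9>7, East: 10>6).
Row South is eliminated: East beats it against every remaining column (R: 12>5).
Among the remaining strategies, none is strictly dominated by another pure strategy of the same player, so the elimination stops.
Surviving strategies — the Row player: {East}; the Column player: {R}.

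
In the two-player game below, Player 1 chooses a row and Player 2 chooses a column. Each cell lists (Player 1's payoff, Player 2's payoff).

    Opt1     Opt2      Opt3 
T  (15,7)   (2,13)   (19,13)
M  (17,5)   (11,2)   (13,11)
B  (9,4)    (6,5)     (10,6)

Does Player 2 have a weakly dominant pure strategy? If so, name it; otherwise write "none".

Opt3 vs Opt1: T: 13>7, M: 11>5, B: 6>4.
Opt3 vs Opt2: T: 13=13, M: 11>2, B: 6>5.
Opt3 is at least as good as every other strategy against every opponent action, so it is weakly dominant.

Opt3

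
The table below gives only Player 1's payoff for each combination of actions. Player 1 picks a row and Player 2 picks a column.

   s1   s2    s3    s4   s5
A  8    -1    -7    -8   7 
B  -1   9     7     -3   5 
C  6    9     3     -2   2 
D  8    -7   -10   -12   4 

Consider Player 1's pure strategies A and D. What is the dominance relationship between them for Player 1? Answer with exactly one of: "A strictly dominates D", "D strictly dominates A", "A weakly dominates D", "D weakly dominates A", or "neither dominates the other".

Compare A to D across every action of Player 2: s1: 8=8, s2: -1>-7, s3: -7>-10, s4: -8>-12, s5: 7>4.
A is at least as good everywhere and strictly better somewhere (tied only at s1), so A weakly but not strictly dominates D.

A weakly dominates D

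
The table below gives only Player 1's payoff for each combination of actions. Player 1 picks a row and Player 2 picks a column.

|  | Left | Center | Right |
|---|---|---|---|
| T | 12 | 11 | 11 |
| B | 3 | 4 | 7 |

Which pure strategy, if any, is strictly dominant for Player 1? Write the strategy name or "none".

T

T vs B: Left: 12>3, Center: 11>4, Right: 11>7.
T strictly beats every other strategy against every opponent action, so it is strictly dominant.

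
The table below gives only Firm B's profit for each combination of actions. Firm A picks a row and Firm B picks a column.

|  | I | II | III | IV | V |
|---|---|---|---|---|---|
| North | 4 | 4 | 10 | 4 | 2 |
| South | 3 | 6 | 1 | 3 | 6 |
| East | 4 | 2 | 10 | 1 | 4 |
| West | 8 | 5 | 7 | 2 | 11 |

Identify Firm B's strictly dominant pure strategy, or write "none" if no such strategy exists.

none

I fails to dominate II at North (4=4).
II fails to dominate I at North (4=4).
III fails to dominate I at South (1<3).
IV fails to dominate I at North (4=4).
V fails to dominate I at North (2<4).
No single strategy dominates all the others.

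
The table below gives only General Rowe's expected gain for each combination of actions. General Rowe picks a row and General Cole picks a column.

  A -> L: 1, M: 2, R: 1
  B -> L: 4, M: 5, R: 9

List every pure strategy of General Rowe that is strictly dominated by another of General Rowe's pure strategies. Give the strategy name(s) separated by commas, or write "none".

A

B strictly dominates A — L: 4>1, M: 5>2, R: 9>1.
B: no other strategy beats it everywhere (A at L (4>1)).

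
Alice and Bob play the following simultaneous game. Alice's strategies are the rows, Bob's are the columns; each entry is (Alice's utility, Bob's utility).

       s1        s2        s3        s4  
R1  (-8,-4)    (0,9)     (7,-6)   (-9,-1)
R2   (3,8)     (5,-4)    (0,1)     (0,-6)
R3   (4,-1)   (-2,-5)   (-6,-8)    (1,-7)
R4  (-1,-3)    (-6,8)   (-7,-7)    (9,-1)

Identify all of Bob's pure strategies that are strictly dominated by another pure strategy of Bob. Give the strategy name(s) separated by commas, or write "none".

s1 is not dominated — it holds its own against s2 at R2 (8>-4); s3 at R1 (-4>-6); s4 at R2 (8>-6).
s2: no other strategy beats it everywhere (s1 at R1 (9>-4); s3 at R1 (9>-6); s4 at R1 (9>-1)).
s3 is strictly dominated by s1 (R1: -4>-6, R2: 8>1, R3: -1>-8, R4: -3>-7).
s4 is strictly dominated by s2 (R1: 9>-1, R2: -4>-6, R3: -5>-7, R4: 8>-1).

s3, s4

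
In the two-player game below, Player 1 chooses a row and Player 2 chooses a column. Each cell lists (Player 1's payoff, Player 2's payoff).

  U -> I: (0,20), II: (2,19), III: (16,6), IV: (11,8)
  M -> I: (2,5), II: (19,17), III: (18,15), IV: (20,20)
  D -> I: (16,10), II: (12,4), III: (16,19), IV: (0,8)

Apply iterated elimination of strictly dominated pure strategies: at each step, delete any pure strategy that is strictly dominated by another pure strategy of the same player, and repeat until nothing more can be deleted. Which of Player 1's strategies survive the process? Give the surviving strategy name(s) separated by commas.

M

Row U is eliminated: M beats it against every remaining column (I: 2>0, II: 19>2, III: 18>16, IV: 20>11).
Player 2's strategy I is strictly dominated by III (M: 15>5, D: 19>10) and is removed.
Row D is eliminated: M beats it against every remaining column (II: 19>12, III: 18>16, IV: 20>0).
Player 2's strategy II is strictly dominated by IV (M: 20>17) and is removed.
Column III is eliminated: IV beats it against every remaining row (M: 20>15).
Among the remaining strategies, none is strictly dominated by another pure strategy of the same player, so the elimination stops.
Surviving strategies — Player 1: {M}; Player 2: {IV}.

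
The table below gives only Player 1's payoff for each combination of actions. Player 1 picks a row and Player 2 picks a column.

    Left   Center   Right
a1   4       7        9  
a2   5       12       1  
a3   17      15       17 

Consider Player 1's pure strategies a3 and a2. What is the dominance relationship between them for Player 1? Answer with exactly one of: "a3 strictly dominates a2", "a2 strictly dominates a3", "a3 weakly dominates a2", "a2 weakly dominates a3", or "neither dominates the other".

a3's payoffs vs a2's, by Player 2's action — Left: 17>5, Center: 15>12, Right: 17>1.
Every comparison favours a3, so a3 strictly dominates a2.

a3 strictly dominates a2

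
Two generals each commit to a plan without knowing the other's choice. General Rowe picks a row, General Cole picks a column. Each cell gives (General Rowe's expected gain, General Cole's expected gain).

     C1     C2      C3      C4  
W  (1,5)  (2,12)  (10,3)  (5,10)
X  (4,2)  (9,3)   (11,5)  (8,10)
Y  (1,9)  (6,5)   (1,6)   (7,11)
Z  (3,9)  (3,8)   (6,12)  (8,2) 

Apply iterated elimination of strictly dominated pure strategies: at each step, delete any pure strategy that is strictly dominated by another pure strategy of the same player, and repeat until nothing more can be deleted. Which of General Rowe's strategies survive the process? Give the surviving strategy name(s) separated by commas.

X, Z

For General Rowe, X strictly dominates W on the remaining columns (C1: 4>1, C2: 9>2, C3: 11>10, C4: 8>5); eliminate W.
General Rowe's strategy Y is strictly dominated by X (C1: 4>1, C2: 9>6, C3: 11>1, C4: 8>7) and is removed.
General Cole's strategy C1 is strictly dominated by C3 (X: 5>2, Z: 12>9) and is removed.
For General Cole, C3 strictly dominates C2 on the remaining rows (X: 5>3, Z: 12>8); eliminate C2.
Among the remaining strategies, none is strictly dominated by another pure strategy of the same player, so the elimination stops.
Surviving strategies — General Rowe: {X, Z}; General Cole: {C3, C4}.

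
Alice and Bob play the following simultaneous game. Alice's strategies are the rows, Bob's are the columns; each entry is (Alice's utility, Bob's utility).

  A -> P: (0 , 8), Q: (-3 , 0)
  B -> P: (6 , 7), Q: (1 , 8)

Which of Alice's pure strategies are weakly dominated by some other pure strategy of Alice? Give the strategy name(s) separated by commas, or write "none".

A: dominated, since B does at least as well everywhere (P: 6>0, Q: 1>-3).
B is not dominated — it holds its own against A at P (6>0).

A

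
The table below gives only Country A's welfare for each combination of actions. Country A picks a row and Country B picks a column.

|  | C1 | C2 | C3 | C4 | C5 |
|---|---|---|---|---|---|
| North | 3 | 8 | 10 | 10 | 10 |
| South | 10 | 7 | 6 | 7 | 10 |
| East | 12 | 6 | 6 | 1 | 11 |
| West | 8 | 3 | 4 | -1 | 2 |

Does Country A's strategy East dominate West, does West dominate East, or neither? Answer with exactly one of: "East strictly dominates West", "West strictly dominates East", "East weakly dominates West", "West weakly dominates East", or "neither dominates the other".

Compare East to West across each opponent action: C1: 12>8, C2: 6>3, C3: 6>4, C4: 1>-1, C5: 11>2.
Every comparison favours East, so East strictly dominates West.

East strictly dominates West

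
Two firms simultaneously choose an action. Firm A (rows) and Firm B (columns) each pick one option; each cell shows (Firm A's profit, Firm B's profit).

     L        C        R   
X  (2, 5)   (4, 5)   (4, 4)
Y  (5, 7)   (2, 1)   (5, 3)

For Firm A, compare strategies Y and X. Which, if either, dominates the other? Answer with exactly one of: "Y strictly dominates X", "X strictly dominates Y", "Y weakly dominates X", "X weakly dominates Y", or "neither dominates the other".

Y's payoffs vs X's, by Firm B's action — L: 5>2, C: 2<4, R: 5>4.
Y does better at L, R but worse at C; neither strategy dominates the other.

neither dominates the other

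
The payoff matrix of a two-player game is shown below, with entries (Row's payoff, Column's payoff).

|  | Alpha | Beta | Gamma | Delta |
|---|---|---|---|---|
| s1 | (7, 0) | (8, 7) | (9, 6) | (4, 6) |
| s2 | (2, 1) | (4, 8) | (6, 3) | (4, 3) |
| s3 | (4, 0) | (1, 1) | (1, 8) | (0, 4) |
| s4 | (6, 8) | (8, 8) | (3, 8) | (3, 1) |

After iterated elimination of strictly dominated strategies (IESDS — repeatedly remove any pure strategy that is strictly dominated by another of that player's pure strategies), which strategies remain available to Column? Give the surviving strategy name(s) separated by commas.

Alpha, Beta, Gamma

Row's strategy s3 is strictly dominated by s1 (Alpha: 7>4, Beta: 8>1, Gamma: 9>1, Delta: 4>0) and is removed.
Column Delta is eliminated: Beta beats it against every remaining row (s1: 7>6, s2: 8>3, s4: 8>1).
Row s2 is eliminated: s1 beats it against every remaining column (Alpha: 7>2, Beta: 8>4, Gamma: 9>6).
Among the remaining strategies, none is strictly dominated by another pure strategy of the same player, so the elimination stops.
Surviving strategies — Row: {s1, s4}; Column: {Alpha, Beta, Gamma}.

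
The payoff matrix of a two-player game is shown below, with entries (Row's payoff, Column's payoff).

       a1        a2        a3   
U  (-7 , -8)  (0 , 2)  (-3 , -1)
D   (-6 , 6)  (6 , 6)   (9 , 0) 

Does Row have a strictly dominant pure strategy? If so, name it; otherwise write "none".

D

D vs U: a1: -6>-7, a2: 6>0, a3: 9>-3.
D strictly beats every other strategy against every opponent action, so it is strictly dominant.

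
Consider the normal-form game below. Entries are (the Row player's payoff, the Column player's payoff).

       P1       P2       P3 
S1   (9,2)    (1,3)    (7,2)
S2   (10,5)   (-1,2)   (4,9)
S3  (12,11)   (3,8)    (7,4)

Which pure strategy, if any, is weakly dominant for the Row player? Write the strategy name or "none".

S3

S3 vs S1: P1: 12>9, P2: 3>1, P3: 7=7.
S3 vs S2: P1: 12>10, P2: 3>-1, P3: 7>4.
S3 is at least as good as every other strategy against every opponent action, so it is weakly dominant.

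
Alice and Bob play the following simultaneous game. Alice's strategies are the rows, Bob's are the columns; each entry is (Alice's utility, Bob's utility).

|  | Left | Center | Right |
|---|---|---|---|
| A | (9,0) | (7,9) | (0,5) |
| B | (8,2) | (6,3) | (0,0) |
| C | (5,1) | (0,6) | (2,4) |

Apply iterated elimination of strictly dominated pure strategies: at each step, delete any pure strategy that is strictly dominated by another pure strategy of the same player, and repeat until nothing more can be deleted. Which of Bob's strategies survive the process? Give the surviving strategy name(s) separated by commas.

Bob's strategy Left is strictly dominated by Center (A: 9>0, B: 3>2, C: 6>1) and is removed.
Bob's strategy Right is strictly dominated by Center (A: 9>5, B: 3>0, C: 6>4) and is removed.
Row B is eliminated: A beats it against every remaining column (Center: 7>6).
Row C is eliminated: A beats it against every remaining column (Center: 7>0).
Among the remaining strategies, none is strictly dominated by another pure strategy of the same player, so the elimination stops.
Surviving strategies — Alice: {A}; Bob: {Center}.

Center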